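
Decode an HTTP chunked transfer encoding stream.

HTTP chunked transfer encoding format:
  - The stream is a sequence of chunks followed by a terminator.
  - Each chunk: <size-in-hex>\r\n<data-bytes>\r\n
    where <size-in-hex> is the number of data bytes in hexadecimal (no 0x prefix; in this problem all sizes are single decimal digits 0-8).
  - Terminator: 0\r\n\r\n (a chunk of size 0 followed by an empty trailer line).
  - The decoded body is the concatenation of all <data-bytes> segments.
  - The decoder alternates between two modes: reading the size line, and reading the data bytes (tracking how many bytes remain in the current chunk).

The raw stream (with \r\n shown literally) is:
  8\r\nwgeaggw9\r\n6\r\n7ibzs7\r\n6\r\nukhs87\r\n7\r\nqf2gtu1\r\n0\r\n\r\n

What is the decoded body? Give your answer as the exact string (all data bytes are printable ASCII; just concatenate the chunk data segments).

Chunk 1: stream[0..1]='8' size=0x8=8, data at stream[3..11]='wgeaggw9' -> body[0..8], body so far='wgeaggw9'
Chunk 2: stream[13..14]='6' size=0x6=6, data at stream[16..22]='7ibzs7' -> body[8..14], body so far='wgeaggw97ibzs7'
Chunk 3: stream[24..25]='6' size=0x6=6, data at stream[27..33]='ukhs87' -> body[14..20], body so far='wgeaggw97ibzs7ukhs87'
Chunk 4: stream[35..36]='7' size=0x7=7, data at stream[38..45]='qf2gtu1' -> body[20..27], body so far='wgeaggw97ibzs7ukhs87qf2gtu1'
Chunk 5: stream[47..48]='0' size=0 (terminator). Final body='wgeaggw97ibzs7ukhs87qf2gtu1' (27 bytes)

Answer: wgeaggw97ibzs7ukhs87qf2gtu1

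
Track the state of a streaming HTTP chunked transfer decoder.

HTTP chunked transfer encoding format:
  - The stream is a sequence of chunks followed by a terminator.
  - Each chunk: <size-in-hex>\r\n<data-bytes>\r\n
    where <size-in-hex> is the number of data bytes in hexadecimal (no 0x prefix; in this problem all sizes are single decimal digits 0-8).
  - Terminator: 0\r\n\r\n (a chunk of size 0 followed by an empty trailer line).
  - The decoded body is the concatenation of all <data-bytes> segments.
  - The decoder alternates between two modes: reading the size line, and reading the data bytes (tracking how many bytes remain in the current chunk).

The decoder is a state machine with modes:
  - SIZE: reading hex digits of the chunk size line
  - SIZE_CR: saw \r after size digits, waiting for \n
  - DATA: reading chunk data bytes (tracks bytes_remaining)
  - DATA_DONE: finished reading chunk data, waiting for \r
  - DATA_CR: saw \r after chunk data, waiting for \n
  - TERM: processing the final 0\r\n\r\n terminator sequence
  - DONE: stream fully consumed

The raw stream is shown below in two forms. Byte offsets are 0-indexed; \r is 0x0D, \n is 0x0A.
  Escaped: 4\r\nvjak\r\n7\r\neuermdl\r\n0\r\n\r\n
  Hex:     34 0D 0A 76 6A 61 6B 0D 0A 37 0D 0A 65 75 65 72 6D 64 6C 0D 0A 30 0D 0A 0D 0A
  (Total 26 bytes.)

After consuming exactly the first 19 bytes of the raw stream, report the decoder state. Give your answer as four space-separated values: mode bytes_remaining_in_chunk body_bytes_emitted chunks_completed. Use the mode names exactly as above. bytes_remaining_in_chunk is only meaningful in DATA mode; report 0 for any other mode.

Answer: DATA_DONE 0 11 1

Derivation:
Byte 0 = '4': mode=SIZE remaining=0 emitted=0 chunks_done=0
Byte 1 = 0x0D: mode=SIZE_CR remaining=0 emitted=0 chunks_done=0
Byte 2 = 0x0A: mode=DATA remaining=4 emitted=0 chunks_done=0
Byte 3 = 'v': mode=DATA remaining=3 emitted=1 chunks_done=0
Byte 4 = 'j': mode=DATA remaining=2 emitted=2 chunks_done=0
Byte 5 = 'a': mode=DATA remaining=1 emitted=3 chunks_done=0
Byte 6 = 'k': mode=DATA_DONE remaining=0 emitted=4 chunks_done=0
Byte 7 = 0x0D: mode=DATA_CR remaining=0 emitted=4 chunks_done=0
Byte 8 = 0x0A: mode=SIZE remaining=0 emitted=4 chunks_done=1
Byte 9 = '7': mode=SIZE remaining=0 emitted=4 chunks_done=1
Byte 10 = 0x0D: mode=SIZE_CR remaining=0 emitted=4 chunks_done=1
Byte 11 = 0x0A: mode=DATA remaining=7 emitted=4 chunks_done=1
Byte 12 = 'e': mode=DATA remaining=6 emitted=5 chunks_done=1
Byte 13 = 'u': mode=DATA remaining=5 emitted=6 chunks_done=1
Byte 14 = 'e': mode=DATA remaining=4 emitted=7 chunks_done=1
Byte 15 = 'r': mode=DATA remaining=3 emitted=8 chunks_done=1
Byte 16 = 'm': mode=DATA remaining=2 emitted=9 chunks_done=1
Byte 17 = 'd': mode=DATA remaining=1 emitted=10 chunks_done=1
Byte 18 = 'l': mode=DATA_DONE remaining=0 emitted=11 chunks_done=1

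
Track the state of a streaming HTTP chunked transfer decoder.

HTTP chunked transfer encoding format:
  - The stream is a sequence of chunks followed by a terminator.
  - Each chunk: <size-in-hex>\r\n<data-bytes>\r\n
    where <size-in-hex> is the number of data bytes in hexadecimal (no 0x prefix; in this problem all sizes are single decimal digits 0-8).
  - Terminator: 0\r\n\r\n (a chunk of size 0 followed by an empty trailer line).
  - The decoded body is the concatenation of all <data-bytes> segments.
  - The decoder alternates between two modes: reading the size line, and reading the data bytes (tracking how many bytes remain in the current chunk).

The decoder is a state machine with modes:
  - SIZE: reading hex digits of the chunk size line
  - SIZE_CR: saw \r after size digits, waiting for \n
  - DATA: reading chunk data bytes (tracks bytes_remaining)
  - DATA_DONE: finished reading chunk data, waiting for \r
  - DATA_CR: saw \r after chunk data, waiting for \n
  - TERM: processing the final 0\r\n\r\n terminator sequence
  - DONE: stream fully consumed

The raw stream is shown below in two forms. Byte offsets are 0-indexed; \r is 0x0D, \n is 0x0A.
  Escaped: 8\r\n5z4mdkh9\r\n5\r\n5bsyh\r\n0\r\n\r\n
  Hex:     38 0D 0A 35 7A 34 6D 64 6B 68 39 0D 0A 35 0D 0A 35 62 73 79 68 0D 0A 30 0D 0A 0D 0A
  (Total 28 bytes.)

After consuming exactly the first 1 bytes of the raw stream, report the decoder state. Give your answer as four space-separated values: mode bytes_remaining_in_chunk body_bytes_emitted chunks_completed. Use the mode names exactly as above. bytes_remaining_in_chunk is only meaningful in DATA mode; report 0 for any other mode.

Byte 0 = '8': mode=SIZE remaining=0 emitted=0 chunks_done=0

Answer: SIZE 0 0 0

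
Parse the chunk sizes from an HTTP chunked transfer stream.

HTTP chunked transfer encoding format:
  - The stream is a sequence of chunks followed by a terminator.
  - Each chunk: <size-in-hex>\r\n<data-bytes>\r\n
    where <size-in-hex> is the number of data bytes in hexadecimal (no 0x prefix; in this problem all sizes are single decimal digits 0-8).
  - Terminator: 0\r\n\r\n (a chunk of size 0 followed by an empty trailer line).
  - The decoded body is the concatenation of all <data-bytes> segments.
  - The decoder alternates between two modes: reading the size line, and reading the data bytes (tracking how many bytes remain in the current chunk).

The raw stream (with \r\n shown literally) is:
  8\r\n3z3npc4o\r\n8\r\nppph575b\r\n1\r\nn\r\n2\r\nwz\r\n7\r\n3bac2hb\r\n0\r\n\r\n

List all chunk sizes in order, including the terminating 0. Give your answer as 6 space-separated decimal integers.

Answer: 8 8 1 2 7 0

Derivation:
Chunk 1: stream[0..1]='8' size=0x8=8, data at stream[3..11]='3z3npc4o' -> body[0..8], body so far='3z3npc4o'
Chunk 2: stream[13..14]='8' size=0x8=8, data at stream[16..24]='ppph575b' -> body[8..16], body so far='3z3npc4oppph575b'
Chunk 3: stream[26..27]='1' size=0x1=1, data at stream[29..30]='n' -> body[16..17], body so far='3z3npc4oppph575bn'
Chunk 4: stream[32..33]='2' size=0x2=2, data at stream[35..37]='wz' -> body[17..19], body so far='3z3npc4oppph575bnwz'
Chunk 5: stream[39..40]='7' size=0x7=7, data at stream[42..49]='3bac2hb' -> body[19..26], body so far='3z3npc4oppph575bnwz3bac2hb'
Chunk 6: stream[51..52]='0' size=0 (terminator). Final body='3z3npc4oppph575bnwz3bac2hb' (26 bytes)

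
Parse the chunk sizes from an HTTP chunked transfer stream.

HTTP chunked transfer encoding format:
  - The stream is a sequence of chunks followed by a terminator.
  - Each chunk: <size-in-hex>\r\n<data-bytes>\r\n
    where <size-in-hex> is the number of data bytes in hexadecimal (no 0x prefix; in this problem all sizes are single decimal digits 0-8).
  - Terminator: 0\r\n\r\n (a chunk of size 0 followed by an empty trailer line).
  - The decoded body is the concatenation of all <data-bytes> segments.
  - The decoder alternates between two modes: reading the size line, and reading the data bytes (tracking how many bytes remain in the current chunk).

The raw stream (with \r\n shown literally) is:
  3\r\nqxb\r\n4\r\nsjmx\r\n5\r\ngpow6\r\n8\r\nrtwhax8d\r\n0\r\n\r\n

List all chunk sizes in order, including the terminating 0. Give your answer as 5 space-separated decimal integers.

Answer: 3 4 5 8 0

Derivation:
Chunk 1: stream[0..1]='3' size=0x3=3, data at stream[3..6]='qxb' -> body[0..3], body so far='qxb'
Chunk 2: stream[8..9]='4' size=0x4=4, data at stream[11..15]='sjmx' -> body[3..7], body so far='qxbsjmx'
Chunk 3: stream[17..18]='5' size=0x5=5, data at stream[20..25]='gpow6' -> body[7..12], body so far='qxbsjmxgpow6'
Chunk 4: stream[27..28]='8' size=0x8=8, data at stream[30..38]='rtwhax8d' -> body[12..20], body so far='qxbsjmxgpow6rtwhax8d'
Chunk 5: stream[40..41]='0' size=0 (terminator). Final body='qxbsjmxgpow6rtwhax8d' (20 bytes)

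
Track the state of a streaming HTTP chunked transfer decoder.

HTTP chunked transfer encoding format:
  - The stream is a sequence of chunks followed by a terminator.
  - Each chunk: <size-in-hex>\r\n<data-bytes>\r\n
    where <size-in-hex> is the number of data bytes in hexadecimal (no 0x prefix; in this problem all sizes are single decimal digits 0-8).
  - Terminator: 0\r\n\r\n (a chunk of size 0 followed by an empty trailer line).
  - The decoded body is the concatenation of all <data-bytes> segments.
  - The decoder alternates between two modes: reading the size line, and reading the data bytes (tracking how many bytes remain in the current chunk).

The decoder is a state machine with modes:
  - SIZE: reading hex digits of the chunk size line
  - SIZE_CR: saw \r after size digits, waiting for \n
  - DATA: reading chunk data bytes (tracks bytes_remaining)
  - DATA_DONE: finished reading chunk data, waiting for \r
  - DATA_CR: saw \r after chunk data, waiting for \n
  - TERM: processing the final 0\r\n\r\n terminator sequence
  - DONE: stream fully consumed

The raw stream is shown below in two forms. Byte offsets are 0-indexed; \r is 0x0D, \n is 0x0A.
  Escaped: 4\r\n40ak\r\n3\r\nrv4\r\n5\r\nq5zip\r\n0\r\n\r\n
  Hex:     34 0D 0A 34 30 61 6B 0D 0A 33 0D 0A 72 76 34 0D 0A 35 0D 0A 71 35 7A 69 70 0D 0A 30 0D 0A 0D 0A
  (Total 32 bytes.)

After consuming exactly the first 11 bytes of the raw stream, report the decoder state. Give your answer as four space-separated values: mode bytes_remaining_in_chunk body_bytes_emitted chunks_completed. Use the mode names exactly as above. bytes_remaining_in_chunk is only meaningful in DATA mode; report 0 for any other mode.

Answer: SIZE_CR 0 4 1

Derivation:
Byte 0 = '4': mode=SIZE remaining=0 emitted=0 chunks_done=0
Byte 1 = 0x0D: mode=SIZE_CR remaining=0 emitted=0 chunks_done=0
Byte 2 = 0x0A: mode=DATA remaining=4 emitted=0 chunks_done=0
Byte 3 = '4': mode=DATA remaining=3 emitted=1 chunks_done=0
Byte 4 = '0': mode=DATA remaining=2 emitted=2 chunks_done=0
Byte 5 = 'a': mode=DATA remaining=1 emitted=3 chunks_done=0
Byte 6 = 'k': mode=DATA_DONE remaining=0 emitted=4 chunks_done=0
Byte 7 = 0x0D: mode=DATA_CR remaining=0 emitted=4 chunks_done=0
Byte 8 = 0x0A: mode=SIZE remaining=0 emitted=4 chunks_done=1
Byte 9 = '3': mode=SIZE remaining=0 emitted=4 chunks_done=1
Byte 10 = 0x0D: mode=SIZE_CR remaining=0 emitted=4 chunks_done=1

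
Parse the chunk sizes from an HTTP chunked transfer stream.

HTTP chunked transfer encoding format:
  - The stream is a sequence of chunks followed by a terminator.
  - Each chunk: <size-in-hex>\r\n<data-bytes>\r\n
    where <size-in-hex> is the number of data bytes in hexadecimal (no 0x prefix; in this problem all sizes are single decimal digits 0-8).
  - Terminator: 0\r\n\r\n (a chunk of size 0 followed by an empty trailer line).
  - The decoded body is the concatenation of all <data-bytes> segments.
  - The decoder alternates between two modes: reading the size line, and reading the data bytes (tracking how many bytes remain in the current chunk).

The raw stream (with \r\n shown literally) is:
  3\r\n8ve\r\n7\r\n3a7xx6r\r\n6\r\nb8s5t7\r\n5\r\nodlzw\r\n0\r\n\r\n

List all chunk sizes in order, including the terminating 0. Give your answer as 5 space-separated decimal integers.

Chunk 1: stream[0..1]='3' size=0x3=3, data at stream[3..6]='8ve' -> body[0..3], body so far='8ve'
Chunk 2: stream[8..9]='7' size=0x7=7, data at stream[11..18]='3a7xx6r' -> body[3..10], body so far='8ve3a7xx6r'
Chunk 3: stream[20..21]='6' size=0x6=6, data at stream[23..29]='b8s5t7' -> body[10..16], body so far='8ve3a7xx6rb8s5t7'
Chunk 4: stream[31..32]='5' size=0x5=5, data at stream[34..39]='odlzw' -> body[16..21], body so far='8ve3a7xx6rb8s5t7odlzw'
Chunk 5: stream[41..42]='0' size=0 (terminator). Final body='8ve3a7xx6rb8s5t7odlzw' (21 bytes)

Answer: 3 7 6 5 0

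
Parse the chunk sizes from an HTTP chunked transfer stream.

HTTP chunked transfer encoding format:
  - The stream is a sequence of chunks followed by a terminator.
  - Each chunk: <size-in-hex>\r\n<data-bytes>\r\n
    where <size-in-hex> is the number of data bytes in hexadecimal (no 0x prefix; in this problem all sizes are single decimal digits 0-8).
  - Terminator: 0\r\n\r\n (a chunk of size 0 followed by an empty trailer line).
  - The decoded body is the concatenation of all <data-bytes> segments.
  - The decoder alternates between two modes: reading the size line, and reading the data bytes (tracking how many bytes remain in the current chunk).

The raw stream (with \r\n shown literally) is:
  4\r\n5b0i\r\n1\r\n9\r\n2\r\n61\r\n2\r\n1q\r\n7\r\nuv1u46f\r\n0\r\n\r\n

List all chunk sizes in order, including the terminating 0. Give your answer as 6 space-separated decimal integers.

Chunk 1: stream[0..1]='4' size=0x4=4, data at stream[3..7]='5b0i' -> body[0..4], body so far='5b0i'
Chunk 2: stream[9..10]='1' size=0x1=1, data at stream[12..13]='9' -> body[4..5], body so far='5b0i9'
Chunk 3: stream[15..16]='2' size=0x2=2, data at stream[18..20]='61' -> body[5..7], body so far='5b0i961'
Chunk 4: stream[22..23]='2' size=0x2=2, data at stream[25..27]='1q' -> body[7..9], body so far='5b0i9611q'
Chunk 5: stream[29..30]='7' size=0x7=7, data at stream[32..39]='uv1u46f' -> body[9..16], body so far='5b0i9611quv1u46f'
Chunk 6: stream[41..42]='0' size=0 (terminator). Final body='5b0i9611quv1u46f' (16 bytes)

Answer: 4 1 2 2 7 0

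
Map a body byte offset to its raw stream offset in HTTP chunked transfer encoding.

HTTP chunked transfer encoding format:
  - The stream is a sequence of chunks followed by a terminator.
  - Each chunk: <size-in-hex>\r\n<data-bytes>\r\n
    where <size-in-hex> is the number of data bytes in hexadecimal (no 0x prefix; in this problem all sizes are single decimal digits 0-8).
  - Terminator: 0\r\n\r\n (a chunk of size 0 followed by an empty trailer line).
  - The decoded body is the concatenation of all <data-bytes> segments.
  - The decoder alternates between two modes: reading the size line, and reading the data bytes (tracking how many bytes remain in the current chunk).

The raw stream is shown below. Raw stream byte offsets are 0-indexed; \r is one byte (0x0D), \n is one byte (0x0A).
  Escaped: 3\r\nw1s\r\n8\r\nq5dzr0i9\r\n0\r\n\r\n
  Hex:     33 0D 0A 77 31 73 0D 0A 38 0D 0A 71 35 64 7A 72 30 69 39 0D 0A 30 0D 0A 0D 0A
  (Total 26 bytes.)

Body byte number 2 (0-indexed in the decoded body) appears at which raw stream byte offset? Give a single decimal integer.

Chunk 1: stream[0..1]='3' size=0x3=3, data at stream[3..6]='w1s' -> body[0..3], body so far='w1s'
Chunk 2: stream[8..9]='8' size=0x8=8, data at stream[11..19]='q5dzr0i9' -> body[3..11], body so far='w1sq5dzr0i9'
Chunk 3: stream[21..22]='0' size=0 (terminator). Final body='w1sq5dzr0i9' (11 bytes)
Body byte 2 at stream offset 5

Answer: 5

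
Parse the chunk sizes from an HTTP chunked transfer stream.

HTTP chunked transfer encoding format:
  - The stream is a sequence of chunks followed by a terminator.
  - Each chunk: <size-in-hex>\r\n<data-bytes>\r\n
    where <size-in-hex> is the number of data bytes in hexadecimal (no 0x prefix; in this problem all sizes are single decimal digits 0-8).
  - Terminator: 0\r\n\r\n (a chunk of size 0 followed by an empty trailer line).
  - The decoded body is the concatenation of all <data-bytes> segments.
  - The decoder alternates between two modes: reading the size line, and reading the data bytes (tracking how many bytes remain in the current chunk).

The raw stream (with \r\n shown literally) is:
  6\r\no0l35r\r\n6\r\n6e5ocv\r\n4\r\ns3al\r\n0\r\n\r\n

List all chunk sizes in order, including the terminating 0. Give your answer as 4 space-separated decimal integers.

Chunk 1: stream[0..1]='6' size=0x6=6, data at stream[3..9]='o0l35r' -> body[0..6], body so far='o0l35r'
Chunk 2: stream[11..12]='6' size=0x6=6, data at stream[14..20]='6e5ocv' -> body[6..12], body so far='o0l35r6e5ocv'
Chunk 3: stream[22..23]='4' size=0x4=4, data at stream[25..29]='s3al' -> body[12..16], body so far='o0l35r6e5ocvs3al'
Chunk 4: stream[31..32]='0' size=0 (terminator). Final body='o0l35r6e5ocvs3al' (16 bytes)

Answer: 6 6 4 0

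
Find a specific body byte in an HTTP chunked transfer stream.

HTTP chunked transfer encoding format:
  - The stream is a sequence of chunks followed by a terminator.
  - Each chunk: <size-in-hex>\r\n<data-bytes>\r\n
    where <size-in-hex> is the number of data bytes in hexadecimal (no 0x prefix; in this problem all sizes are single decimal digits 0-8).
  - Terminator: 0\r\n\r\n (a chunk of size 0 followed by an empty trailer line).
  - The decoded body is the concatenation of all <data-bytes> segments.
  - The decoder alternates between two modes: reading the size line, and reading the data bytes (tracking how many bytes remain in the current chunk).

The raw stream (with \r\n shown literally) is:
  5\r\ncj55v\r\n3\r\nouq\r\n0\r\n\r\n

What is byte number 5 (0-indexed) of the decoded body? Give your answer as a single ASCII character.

Chunk 1: stream[0..1]='5' size=0x5=5, data at stream[3..8]='cj55v' -> body[0..5], body so far='cj55v'
Chunk 2: stream[10..11]='3' size=0x3=3, data at stream[13..16]='ouq' -> body[5..8], body so far='cj55vouq'
Chunk 3: stream[18..19]='0' size=0 (terminator). Final body='cj55vouq' (8 bytes)
Body byte 5 = 'o'

Answer: o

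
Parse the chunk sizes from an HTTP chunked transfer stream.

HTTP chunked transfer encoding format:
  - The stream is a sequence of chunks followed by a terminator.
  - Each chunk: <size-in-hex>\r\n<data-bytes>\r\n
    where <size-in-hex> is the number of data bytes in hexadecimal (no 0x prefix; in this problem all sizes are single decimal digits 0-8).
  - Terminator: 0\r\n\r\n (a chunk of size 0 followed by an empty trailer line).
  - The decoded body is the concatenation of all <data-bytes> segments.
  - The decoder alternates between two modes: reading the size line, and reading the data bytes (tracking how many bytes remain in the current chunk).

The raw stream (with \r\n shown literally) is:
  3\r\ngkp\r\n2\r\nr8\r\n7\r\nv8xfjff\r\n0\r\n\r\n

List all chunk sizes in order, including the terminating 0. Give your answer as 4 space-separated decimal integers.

Answer: 3 2 7 0

Derivation:
Chunk 1: stream[0..1]='3' size=0x3=3, data at stream[3..6]='gkp' -> body[0..3], body so far='gkp'
Chunk 2: stream[8..9]='2' size=0x2=2, data at stream[11..13]='r8' -> body[3..5], body so far='gkpr8'
Chunk 3: stream[15..16]='7' size=0x7=7, data at stream[18..25]='v8xfjff' -> body[5..12], body so far='gkpr8v8xfjff'
Chunk 4: stream[27..28]='0' size=0 (terminator). Final body='gkpr8v8xfjff' (12 bytes)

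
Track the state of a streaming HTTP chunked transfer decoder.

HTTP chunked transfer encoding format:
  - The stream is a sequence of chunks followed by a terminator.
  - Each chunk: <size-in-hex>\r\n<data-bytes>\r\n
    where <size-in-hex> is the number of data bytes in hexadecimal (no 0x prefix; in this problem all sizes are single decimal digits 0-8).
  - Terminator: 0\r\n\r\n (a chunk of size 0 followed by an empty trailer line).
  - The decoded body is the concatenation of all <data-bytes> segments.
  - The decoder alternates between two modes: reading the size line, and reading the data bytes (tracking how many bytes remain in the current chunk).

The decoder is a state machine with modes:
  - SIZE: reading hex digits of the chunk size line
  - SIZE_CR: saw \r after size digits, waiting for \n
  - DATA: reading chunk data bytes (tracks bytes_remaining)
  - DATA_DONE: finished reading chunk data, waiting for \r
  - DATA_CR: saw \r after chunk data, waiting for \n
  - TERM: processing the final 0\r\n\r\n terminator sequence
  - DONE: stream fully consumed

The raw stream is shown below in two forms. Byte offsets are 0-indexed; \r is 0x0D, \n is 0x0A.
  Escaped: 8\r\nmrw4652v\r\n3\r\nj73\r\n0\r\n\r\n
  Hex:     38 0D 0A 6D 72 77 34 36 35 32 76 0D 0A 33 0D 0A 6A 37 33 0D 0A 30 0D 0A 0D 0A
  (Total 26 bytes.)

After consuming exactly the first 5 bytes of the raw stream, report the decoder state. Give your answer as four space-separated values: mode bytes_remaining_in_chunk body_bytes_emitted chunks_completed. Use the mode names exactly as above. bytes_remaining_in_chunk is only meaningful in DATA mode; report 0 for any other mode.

Answer: DATA 6 2 0

Derivation:
Byte 0 = '8': mode=SIZE remaining=0 emitted=0 chunks_done=0
Byte 1 = 0x0D: mode=SIZE_CR remaining=0 emitted=0 chunks_done=0
Byte 2 = 0x0A: mode=DATA remaining=8 emitted=0 chunks_done=0
Byte 3 = 'm': mode=DATA remaining=7 emitted=1 chunks_done=0
Byte 4 = 'r': mode=DATA remaining=6 emitted=2 chunks_done=0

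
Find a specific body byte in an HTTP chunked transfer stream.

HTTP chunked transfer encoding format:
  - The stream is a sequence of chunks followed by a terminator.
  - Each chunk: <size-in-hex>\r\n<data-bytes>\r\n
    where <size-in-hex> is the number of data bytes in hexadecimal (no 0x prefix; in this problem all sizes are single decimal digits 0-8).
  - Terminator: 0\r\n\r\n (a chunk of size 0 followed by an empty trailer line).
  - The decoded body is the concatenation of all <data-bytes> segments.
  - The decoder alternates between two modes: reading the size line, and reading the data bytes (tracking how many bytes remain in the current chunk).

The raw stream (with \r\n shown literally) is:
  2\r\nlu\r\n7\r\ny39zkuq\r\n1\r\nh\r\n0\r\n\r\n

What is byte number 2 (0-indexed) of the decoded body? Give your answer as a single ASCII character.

Chunk 1: stream[0..1]='2' size=0x2=2, data at stream[3..5]='lu' -> body[0..2], body so far='lu'
Chunk 2: stream[7..8]='7' size=0x7=7, data at stream[10..17]='y39zkuq' -> body[2..9], body so far='luy39zkuq'
Chunk 3: stream[19..20]='1' size=0x1=1, data at stream[22..23]='h' -> body[9..10], body so far='luy39zkuqh'
Chunk 4: stream[25..26]='0' size=0 (terminator). Final body='luy39zkuqh' (10 bytes)
Body byte 2 = 'y'

Answer: y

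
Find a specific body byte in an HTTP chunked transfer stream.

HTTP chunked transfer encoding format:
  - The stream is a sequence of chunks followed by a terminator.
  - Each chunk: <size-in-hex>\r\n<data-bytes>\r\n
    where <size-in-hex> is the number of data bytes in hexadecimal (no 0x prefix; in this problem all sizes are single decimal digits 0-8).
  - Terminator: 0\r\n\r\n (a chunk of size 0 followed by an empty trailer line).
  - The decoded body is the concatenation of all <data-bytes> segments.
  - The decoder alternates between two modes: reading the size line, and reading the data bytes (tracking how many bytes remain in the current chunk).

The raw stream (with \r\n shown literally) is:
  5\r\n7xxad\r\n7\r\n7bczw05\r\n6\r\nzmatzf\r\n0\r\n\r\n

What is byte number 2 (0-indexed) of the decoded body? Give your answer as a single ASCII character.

Chunk 1: stream[0..1]='5' size=0x5=5, data at stream[3..8]='7xxad' -> body[0..5], body so far='7xxad'
Chunk 2: stream[10..11]='7' size=0x7=7, data at stream[13..20]='7bczw05' -> body[5..12], body so far='7xxad7bczw05'
Chunk 3: stream[22..23]='6' size=0x6=6, data at stream[25..31]='zmatzf' -> body[12..18], body so far='7xxad7bczw05zmatzf'
Chunk 4: stream[33..34]='0' size=0 (terminator). Final body='7xxad7bczw05zmatzf' (18 bytes)
Body byte 2 = 'x'

Answer: x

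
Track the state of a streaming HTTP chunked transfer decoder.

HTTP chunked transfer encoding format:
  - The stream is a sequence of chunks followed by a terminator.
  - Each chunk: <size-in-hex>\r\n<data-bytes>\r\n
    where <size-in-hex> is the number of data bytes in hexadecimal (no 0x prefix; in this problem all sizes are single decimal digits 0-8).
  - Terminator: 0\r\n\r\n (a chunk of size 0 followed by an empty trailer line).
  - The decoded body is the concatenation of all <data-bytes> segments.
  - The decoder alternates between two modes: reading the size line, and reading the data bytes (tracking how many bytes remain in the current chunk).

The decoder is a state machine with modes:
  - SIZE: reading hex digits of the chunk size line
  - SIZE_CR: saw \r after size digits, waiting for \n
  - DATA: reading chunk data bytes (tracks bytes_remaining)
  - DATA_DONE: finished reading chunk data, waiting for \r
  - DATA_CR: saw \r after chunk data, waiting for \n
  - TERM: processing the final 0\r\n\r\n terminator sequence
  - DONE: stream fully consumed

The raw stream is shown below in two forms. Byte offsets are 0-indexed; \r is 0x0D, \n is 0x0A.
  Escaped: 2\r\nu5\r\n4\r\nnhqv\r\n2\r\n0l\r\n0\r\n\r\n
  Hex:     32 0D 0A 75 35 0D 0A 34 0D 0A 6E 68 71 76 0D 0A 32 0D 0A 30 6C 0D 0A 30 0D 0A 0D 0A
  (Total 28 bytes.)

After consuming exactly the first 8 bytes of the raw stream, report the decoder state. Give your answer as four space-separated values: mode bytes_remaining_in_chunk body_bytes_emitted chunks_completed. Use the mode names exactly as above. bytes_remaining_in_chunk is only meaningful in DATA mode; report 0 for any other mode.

Answer: SIZE 0 2 1

Derivation:
Byte 0 = '2': mode=SIZE remaining=0 emitted=0 chunks_done=0
Byte 1 = 0x0D: mode=SIZE_CR remaining=0 emitted=0 chunks_done=0
Byte 2 = 0x0A: mode=DATA remaining=2 emitted=0 chunks_done=0
Byte 3 = 'u': mode=DATA remaining=1 emitted=1 chunks_done=0
Byte 4 = '5': mode=DATA_DONE remaining=0 emitted=2 chunks_done=0
Byte 5 = 0x0D: mode=DATA_CR remaining=0 emitted=2 chunks_done=0
Byte 6 = 0x0A: mode=SIZE remaining=0 emitted=2 chunks_done=1
Byte 7 = '4': mode=SIZE remaining=0 emitted=2 chunks_done=1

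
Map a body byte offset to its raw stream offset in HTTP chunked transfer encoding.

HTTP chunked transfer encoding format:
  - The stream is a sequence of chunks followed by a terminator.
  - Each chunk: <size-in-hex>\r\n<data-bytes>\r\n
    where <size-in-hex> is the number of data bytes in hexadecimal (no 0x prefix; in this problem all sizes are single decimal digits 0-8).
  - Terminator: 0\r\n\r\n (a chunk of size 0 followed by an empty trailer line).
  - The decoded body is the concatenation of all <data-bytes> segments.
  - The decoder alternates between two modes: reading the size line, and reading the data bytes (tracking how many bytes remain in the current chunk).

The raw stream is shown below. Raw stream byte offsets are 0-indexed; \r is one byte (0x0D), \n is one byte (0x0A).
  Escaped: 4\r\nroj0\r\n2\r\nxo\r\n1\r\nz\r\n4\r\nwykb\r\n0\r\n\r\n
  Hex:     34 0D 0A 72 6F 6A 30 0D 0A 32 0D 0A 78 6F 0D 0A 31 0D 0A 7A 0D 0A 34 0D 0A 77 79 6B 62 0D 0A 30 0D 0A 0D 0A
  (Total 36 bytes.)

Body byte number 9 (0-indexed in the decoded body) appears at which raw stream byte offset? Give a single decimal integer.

Chunk 1: stream[0..1]='4' size=0x4=4, data at stream[3..7]='roj0' -> body[0..4], body so far='roj0'
Chunk 2: stream[9..10]='2' size=0x2=2, data at stream[12..14]='xo' -> body[4..6], body so far='roj0xo'
Chunk 3: stream[16..17]='1' size=0x1=1, data at stream[19..20]='z' -> body[6..7], body so far='roj0xoz'
Chunk 4: stream[22..23]='4' size=0x4=4, data at stream[25..29]='wykb' -> body[7..11], body so far='roj0xozwykb'
Chunk 5: stream[31..32]='0' size=0 (terminator). Final body='roj0xozwykb' (11 bytes)
Body byte 9 at stream offset 27

Answer: 27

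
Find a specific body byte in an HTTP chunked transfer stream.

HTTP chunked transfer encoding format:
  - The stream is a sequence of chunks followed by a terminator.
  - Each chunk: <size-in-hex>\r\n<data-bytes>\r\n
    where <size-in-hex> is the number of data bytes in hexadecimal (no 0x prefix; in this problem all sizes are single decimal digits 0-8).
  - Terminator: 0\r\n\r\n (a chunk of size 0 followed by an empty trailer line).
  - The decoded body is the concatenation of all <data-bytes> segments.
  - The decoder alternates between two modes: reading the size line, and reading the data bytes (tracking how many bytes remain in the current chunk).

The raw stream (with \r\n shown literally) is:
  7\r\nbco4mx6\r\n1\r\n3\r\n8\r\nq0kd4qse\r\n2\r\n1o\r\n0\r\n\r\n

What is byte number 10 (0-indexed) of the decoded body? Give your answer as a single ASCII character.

Chunk 1: stream[0..1]='7' size=0x7=7, data at stream[3..10]='bco4mx6' -> body[0..7], body so far='bco4mx6'
Chunk 2: stream[12..13]='1' size=0x1=1, data at stream[15..16]='3' -> body[7..8], body so far='bco4mx63'
Chunk 3: stream[18..19]='8' size=0x8=8, data at stream[21..29]='q0kd4qse' -> body[8..16], body so far='bco4mx63q0kd4qse'
Chunk 4: stream[31..32]='2' size=0x2=2, data at stream[34..36]='1o' -> body[16..18], body so far='bco4mx63q0kd4qse1o'
Chunk 5: stream[38..39]='0' size=0 (terminator). Final body='bco4mx63q0kd4qse1o' (18 bytes)
Body byte 10 = 'k'

Answer: k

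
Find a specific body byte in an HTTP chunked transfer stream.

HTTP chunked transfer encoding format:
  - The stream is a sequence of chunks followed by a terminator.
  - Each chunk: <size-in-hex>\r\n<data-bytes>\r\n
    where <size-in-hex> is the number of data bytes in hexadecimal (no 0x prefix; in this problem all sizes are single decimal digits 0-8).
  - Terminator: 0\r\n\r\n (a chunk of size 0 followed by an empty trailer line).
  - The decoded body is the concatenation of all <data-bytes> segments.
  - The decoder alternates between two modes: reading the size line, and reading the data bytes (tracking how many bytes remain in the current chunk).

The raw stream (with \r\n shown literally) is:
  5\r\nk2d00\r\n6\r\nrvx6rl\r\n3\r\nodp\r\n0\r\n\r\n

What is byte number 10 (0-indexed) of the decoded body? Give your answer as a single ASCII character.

Answer: l

Derivation:
Chunk 1: stream[0..1]='5' size=0x5=5, data at stream[3..8]='k2d00' -> body[0..5], body so far='k2d00'
Chunk 2: stream[10..11]='6' size=0x6=6, data at stream[13..19]='rvx6rl' -> body[5..11], body so far='k2d00rvx6rl'
Chunk 3: stream[21..22]='3' size=0x3=3, data at stream[24..27]='odp' -> body[11..14], body so far='k2d00rvx6rlodp'
Chunk 4: stream[29..30]='0' size=0 (terminator). Final body='k2d00rvx6rlodp' (14 bytes)
Body byte 10 = 'l'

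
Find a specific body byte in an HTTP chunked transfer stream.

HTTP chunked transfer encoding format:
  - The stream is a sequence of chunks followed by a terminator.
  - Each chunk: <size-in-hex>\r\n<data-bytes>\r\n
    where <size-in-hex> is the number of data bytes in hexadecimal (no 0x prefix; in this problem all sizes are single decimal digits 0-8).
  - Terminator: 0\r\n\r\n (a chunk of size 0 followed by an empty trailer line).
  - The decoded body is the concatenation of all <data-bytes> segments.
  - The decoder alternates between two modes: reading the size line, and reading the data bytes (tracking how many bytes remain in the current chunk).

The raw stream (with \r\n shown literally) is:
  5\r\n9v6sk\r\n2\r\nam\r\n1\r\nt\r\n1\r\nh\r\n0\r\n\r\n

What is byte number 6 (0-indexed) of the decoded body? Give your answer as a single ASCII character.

Chunk 1: stream[0..1]='5' size=0x5=5, data at stream[3..8]='9v6sk' -> body[0..5], body so far='9v6sk'
Chunk 2: stream[10..11]='2' size=0x2=2, data at stream[13..15]='am' -> body[5..7], body so far='9v6skam'
Chunk 3: stream[17..18]='1' size=0x1=1, data at stream[20..21]='t' -> body[7..8], body so far='9v6skamt'
Chunk 4: stream[23..24]='1' size=0x1=1, data at stream[26..27]='h' -> body[8..9], body so far='9v6skamth'
Chunk 5: stream[29..30]='0' size=0 (terminator). Final body='9v6skamth' (9 bytes)
Body byte 6 = 'm'

Answer: m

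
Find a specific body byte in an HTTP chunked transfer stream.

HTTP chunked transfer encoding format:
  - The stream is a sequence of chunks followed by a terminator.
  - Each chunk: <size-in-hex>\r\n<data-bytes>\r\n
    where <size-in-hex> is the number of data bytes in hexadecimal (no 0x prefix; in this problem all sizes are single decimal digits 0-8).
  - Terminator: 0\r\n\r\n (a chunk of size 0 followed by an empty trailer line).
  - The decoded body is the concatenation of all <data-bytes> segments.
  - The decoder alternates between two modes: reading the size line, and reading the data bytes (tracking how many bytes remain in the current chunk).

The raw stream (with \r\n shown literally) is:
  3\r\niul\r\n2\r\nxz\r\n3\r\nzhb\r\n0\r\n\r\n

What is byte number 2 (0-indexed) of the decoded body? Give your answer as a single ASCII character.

Answer: l

Derivation:
Chunk 1: stream[0..1]='3' size=0x3=3, data at stream[3..6]='iul' -> body[0..3], body so far='iul'
Chunk 2: stream[8..9]='2' size=0x2=2, data at stream[11..13]='xz' -> body[3..5], body so far='iulxz'
Chunk 3: stream[15..16]='3' size=0x3=3, data at stream[18..21]='zhb' -> body[5..8], body so far='iulxzzhb'
Chunk 4: stream[23..24]='0' size=0 (terminator). Final body='iulxzzhb' (8 bytes)
Body byte 2 = 'l'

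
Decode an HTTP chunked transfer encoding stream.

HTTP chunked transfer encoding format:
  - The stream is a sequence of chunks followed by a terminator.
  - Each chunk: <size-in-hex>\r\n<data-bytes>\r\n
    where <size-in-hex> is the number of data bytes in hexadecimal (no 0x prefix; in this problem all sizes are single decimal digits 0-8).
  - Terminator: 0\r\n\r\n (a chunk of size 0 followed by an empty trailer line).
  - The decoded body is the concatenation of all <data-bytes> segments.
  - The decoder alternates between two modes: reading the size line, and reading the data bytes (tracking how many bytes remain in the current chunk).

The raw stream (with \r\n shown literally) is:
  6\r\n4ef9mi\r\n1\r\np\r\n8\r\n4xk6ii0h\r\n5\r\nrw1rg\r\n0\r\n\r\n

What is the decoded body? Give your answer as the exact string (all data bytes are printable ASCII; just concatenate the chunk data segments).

Answer: 4ef9mip4xk6ii0hrw1rg

Derivation:
Chunk 1: stream[0..1]='6' size=0x6=6, data at stream[3..9]='4ef9mi' -> body[0..6], body so far='4ef9mi'
Chunk 2: stream[11..12]='1' size=0x1=1, data at stream[14..15]='p' -> body[6..7], body so far='4ef9mip'
Chunk 3: stream[17..18]='8' size=0x8=8, data at stream[20..28]='4xk6ii0h' -> body[7..15], body so far='4ef9mip4xk6ii0h'
Chunk 4: stream[30..31]='5' size=0x5=5, data at stream[33..38]='rw1rg' -> body[15..20], body so far='4ef9mip4xk6ii0hrw1rg'
Chunk 5: stream[40..41]='0' size=0 (terminator). Final body='4ef9mip4xk6ii0hrw1rg' (20 bytes)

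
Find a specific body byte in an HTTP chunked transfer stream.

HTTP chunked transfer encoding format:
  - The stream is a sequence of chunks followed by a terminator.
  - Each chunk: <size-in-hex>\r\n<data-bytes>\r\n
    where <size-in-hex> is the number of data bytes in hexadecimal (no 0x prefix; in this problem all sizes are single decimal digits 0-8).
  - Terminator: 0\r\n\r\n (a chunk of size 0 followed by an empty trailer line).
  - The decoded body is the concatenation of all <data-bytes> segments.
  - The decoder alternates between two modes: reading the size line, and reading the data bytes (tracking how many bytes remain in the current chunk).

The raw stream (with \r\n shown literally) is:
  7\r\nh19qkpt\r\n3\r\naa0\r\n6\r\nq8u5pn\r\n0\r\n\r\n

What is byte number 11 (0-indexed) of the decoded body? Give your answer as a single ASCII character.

Answer: 8

Derivation:
Chunk 1: stream[0..1]='7' size=0x7=7, data at stream[3..10]='h19qkpt' -> body[0..7], body so far='h19qkpt'
Chunk 2: stream[12..13]='3' size=0x3=3, data at stream[15..18]='aa0' -> body[7..10], body so far='h19qkptaa0'
Chunk 3: stream[20..21]='6' size=0x6=6, data at stream[23..29]='q8u5pn' -> body[10..16], body so far='h19qkptaa0q8u5pn'
Chunk 4: stream[31..32]='0' size=0 (terminator). Final body='h19qkptaa0q8u5pn' (16 bytes)
Body byte 11 = '8'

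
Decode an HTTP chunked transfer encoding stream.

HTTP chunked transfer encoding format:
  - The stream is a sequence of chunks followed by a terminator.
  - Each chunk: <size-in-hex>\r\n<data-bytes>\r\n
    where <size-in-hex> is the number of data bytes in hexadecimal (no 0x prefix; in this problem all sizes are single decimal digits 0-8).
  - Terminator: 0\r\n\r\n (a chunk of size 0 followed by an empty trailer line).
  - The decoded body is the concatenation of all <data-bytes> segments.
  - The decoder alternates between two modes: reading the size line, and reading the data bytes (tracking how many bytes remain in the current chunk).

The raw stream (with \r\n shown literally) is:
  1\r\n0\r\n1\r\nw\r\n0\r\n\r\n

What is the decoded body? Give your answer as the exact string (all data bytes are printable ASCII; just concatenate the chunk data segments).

Answer: 0w

Derivation:
Chunk 1: stream[0..1]='1' size=0x1=1, data at stream[3..4]='0' -> body[0..1], body so far='0'
Chunk 2: stream[6..7]='1' size=0x1=1, data at stream[9..10]='w' -> body[1..2], body so far='0w'
Chunk 3: stream[12..13]='0' size=0 (terminator). Final body='0w' (2 bytes)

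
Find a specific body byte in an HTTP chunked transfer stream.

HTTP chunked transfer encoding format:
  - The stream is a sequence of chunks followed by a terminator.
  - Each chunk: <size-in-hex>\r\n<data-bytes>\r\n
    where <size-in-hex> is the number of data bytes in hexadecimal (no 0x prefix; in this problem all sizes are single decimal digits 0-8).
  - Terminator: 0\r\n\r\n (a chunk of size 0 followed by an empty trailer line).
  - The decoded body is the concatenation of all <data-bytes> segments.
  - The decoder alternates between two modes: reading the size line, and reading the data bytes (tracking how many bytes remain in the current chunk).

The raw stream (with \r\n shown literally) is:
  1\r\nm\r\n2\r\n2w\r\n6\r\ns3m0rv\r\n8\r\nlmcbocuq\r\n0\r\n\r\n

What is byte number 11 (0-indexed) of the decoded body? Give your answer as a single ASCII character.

Answer: c

Derivation:
Chunk 1: stream[0..1]='1' size=0x1=1, data at stream[3..4]='m' -> body[0..1], body so far='m'
Chunk 2: stream[6..7]='2' size=0x2=2, data at stream[9..11]='2w' -> body[1..3], body so far='m2w'
Chunk 3: stream[13..14]='6' size=0x6=6, data at stream[16..22]='s3m0rv' -> body[3..9], body so far='m2ws3m0rv'
Chunk 4: stream[24..25]='8' size=0x8=8, data at stream[27..35]='lmcbocuq' -> body[9..17], body so far='m2ws3m0rvlmcbocuq'
Chunk 5: stream[37..38]='0' size=0 (terminator). Final body='m2ws3m0rvlmcbocuq' (17 bytes)
Body byte 11 = 'c'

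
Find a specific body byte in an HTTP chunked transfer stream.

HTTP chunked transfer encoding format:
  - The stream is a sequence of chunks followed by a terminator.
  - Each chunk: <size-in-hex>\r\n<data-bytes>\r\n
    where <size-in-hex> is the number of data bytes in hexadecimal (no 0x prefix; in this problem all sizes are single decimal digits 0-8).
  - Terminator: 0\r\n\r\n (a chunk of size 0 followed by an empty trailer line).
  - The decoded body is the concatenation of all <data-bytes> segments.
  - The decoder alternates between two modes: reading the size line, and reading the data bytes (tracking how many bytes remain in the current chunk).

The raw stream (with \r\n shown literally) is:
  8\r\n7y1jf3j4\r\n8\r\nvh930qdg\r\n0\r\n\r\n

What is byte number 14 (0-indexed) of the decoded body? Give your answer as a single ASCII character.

Answer: d

Derivation:
Chunk 1: stream[0..1]='8' size=0x8=8, data at stream[3..11]='7y1jf3j4' -> body[0..8], body so far='7y1jf3j4'
Chunk 2: stream[13..14]='8' size=0x8=8, data at stream[16..24]='vh930qdg' -> body[8..16], body so far='7y1jf3j4vh930qdg'
Chunk 3: stream[26..27]='0' size=0 (terminator). Final body='7y1jf3j4vh930qdg' (16 bytes)
Body byte 14 = 'd'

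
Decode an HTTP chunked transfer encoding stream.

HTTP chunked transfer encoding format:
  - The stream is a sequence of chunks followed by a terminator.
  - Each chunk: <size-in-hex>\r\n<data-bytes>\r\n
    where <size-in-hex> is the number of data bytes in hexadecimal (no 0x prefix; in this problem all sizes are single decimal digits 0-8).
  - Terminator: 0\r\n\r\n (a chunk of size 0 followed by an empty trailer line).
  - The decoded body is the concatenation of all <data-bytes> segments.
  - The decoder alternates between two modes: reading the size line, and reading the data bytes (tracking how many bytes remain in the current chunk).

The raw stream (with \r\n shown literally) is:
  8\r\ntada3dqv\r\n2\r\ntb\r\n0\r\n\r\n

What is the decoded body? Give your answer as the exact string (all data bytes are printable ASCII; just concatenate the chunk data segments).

Answer: tada3dqvtb

Derivation:
Chunk 1: stream[0..1]='8' size=0x8=8, data at stream[3..11]='tada3dqv' -> body[0..8], body so far='tada3dqv'
Chunk 2: stream[13..14]='2' size=0x2=2, data at stream[16..18]='tb' -> body[8..10], body so far='tada3dqvtb'
Chunk 3: stream[20..21]='0' size=0 (terminator). Final body='tada3dqvtb' (10 bytes)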